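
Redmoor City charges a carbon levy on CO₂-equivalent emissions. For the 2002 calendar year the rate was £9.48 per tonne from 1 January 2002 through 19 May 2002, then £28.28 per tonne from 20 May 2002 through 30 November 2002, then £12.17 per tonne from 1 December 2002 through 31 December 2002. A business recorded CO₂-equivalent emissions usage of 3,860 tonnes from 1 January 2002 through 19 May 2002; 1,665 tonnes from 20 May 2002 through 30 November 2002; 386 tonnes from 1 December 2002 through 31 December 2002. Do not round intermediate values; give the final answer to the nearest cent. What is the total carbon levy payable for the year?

1 January – 19 May 2002: 3,860 tonnes at £9.48/tonne → £36,592.80
20 May – 30 November 2002: 1,665 tonnes at £28.28/tonne → £47,086.20
1 December – 31 December 2002: 386 tonnes at £12.17/tonne → £4,697.62

£88,376.62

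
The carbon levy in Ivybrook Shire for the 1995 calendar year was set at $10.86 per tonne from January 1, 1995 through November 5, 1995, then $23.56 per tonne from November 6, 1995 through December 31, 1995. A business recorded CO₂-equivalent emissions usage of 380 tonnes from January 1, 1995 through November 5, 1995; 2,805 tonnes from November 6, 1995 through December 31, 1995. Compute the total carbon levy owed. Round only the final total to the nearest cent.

January 1 – November 5, 1995: 380 tonnes at $10.86/tonne → $4,126.80
November 6 – December 31, 1995: 2,805 tonnes at $23.56/tonne → $66,085.80

$70,212.60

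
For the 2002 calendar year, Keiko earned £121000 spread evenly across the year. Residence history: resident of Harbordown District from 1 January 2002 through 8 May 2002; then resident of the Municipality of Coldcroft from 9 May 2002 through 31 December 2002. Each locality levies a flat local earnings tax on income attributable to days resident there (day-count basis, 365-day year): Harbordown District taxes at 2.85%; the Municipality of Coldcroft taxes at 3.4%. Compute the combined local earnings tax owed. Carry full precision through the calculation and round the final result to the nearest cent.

Harbordown District, 1 January – 8 May 2002: 128 days → £121000 × 2.85% × 128/365 = £1209.3370
The Municipality of Coldcroft, 9 May – 31 December 2002: 237 days → £121000 × 3.4% × 237/365 = £2671.2822
Total = £3880.6192

£3880.62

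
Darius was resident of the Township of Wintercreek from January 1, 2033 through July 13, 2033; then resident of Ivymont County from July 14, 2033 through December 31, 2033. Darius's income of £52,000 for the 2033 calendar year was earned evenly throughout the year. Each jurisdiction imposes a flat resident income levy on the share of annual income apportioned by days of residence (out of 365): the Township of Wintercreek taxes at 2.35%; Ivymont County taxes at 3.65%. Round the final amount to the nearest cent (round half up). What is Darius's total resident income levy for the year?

£1,538.70

The Township of Wintercreek, January 1 – July 13, 2033: 194 days → £52,000 × 2.35% × 194/365 = £649.5014
Ivymont County, July 14 – December 31, 2033: 171 days → £52,000 × 3.65% × 171/365 = £889.2000
Total = £1,538.7014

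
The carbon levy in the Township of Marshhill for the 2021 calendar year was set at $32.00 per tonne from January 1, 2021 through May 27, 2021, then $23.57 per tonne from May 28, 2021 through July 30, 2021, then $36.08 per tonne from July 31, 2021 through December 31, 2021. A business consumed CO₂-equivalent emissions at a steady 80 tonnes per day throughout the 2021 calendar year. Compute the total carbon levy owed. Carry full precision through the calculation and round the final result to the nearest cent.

$941,504.00

January 1 – May 27, 2021: 147 days × 80 tonnes/day = 11,760 tonnes at $32.00/tonne → $376,320.00
May 28 – July 30, 2021: 64 days × 80 tonnes/day = 5,120 tonnes at $23.57/tonne → $120,678.40
July 31 – December 31, 2021: 154 days × 80 tonnes/day = 12,320 tonnes at $36.08/tonne → $444,505.60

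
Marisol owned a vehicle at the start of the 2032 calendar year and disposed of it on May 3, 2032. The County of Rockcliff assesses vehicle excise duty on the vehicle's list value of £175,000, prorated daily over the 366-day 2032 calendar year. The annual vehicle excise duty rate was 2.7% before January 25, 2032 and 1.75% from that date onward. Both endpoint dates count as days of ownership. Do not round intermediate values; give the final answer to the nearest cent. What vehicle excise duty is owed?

January 1 – January 24, 2032: 24 days at 2.7% → £175,000 × 2.7% × 24/366 = £309.8361
January 25 – May 3, 2032: 100 days at 1.75% → £175,000 × 1.75% × 100/366 = £836.7486
Total = £1,146.5847

£1,146.58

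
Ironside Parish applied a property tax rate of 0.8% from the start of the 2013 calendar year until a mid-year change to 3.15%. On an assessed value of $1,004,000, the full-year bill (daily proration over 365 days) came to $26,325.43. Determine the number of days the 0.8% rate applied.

Let d = days at the first rate; then 365 − d days at the second rate.
$1,004,000 × [0.8%·d + 3.15%·(365−d)] / 365 = $26,325.43
Solving gives d = 82, so the new rate took effect on March 24, 2013.

82 days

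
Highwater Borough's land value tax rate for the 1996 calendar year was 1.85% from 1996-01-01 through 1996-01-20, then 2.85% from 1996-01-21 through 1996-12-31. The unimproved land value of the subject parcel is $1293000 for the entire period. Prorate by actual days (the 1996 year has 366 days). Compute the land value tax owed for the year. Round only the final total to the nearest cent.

$36143.94

1996-01-01 to 1996-01-20: 20 days at 1.85% → $1293000 × 1.85% × 20/366 = $1307.1311
1996-01-21 to 1996-12-31: 346 days at 2.85% → $1293000 × 2.85% × 346/366 = $34836.8115
Total = $36143.9426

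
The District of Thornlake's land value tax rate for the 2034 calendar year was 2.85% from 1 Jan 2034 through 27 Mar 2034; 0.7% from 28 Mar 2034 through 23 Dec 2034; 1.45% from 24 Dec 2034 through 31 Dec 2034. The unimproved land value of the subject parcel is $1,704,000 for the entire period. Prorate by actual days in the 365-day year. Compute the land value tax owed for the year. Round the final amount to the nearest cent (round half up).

1 Jan – 27 Mar 2034: 86 days at 2.85% → $1,704,000 × 2.85% × 86/365 = $11,442.4767
28 Mar – 23 Dec 2034: 271 days at 0.7% → $1,704,000 × 0.7% × 271/365 = $8,856.1315
24 Dec – 31 Dec 2034: 8 days at 1.45% → $1,704,000 × 1.45% × 8/365 = $541.5452
Total = $20,840.1534

$20,840.15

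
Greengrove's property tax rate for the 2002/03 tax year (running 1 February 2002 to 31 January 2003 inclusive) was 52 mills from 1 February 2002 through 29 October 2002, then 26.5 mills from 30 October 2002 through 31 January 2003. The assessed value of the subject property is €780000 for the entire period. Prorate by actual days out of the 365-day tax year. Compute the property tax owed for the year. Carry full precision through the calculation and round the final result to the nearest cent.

1 February – 29 October 2002: 271 days at 52 mills → €780000 × 5.2% × 271/365 = €30114.4110
30 October 2002 – 31 January 2003: 94 days at 26.5 mills → €780000 × 2.65% × 94/365 = €5323.2329
Total = €35437.6438

€35437.64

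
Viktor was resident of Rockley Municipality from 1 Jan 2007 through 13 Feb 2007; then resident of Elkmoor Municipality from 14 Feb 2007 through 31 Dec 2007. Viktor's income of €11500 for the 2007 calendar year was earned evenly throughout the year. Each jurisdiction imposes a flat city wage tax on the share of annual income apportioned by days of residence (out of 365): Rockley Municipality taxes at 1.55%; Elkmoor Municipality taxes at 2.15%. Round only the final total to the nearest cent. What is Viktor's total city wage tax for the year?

€238.93

Rockley Municipality, 1 Jan – 13 Feb 2007: 44 days → €11500 × 1.55% × 44/365 = €21.4877
Elkmoor Municipality, 14 Feb – 31 Dec 2007: 321 days → €11500 × 2.15% × 321/365 = €217.4445
Total = €238.9322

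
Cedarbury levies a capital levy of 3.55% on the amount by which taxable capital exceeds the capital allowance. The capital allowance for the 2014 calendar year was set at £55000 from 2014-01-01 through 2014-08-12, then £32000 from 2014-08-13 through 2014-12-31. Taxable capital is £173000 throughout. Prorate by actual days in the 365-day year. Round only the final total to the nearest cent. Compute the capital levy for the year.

£4504.42

2014-01-01 to 2014-08-12: 224 days, exemption £55000 → (£173000 − £55000) × 3.55% × 224/365 = £2570.7836
2014-08-13 to 2014-12-31: 141 days, exemption £32000 → (£173000 − £32000) × 3.55% × 141/365 = £1933.6315
Total = £4504.4151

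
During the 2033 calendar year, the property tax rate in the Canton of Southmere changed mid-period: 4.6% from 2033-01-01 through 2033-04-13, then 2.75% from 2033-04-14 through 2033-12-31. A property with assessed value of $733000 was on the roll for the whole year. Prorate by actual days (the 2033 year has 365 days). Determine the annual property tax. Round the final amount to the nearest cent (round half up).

2033-01-01 to 2033-04-13: 103 days at 4.6% → $733000 × 4.6% × 103/365 = $9514.9425
2033-04-14 to 2033-12-31: 262 days at 2.75% → $733000 × 2.75% × 262/365 = $14469.2192
Total = $23984.1616

$23984.16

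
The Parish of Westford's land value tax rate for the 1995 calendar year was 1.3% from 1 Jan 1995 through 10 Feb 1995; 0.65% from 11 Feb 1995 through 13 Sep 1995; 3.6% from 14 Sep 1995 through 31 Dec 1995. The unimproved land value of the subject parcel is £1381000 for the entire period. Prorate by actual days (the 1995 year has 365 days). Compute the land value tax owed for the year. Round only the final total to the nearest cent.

1 Jan – 10 Feb 1995: 41 days at 1.3% → £1381000 × 1.3% × 41/365 = £2016.6384
11 Feb – 13 Sep 1995: 215 days at 0.65% → £1381000 × 0.65% × 215/365 = £5287.5274
14 Sep – 31 Dec 1995: 109 days at 3.6% → £1381000 × 3.6% × 109/365 = £14846.6959
Total = £22150.8616

£22150.86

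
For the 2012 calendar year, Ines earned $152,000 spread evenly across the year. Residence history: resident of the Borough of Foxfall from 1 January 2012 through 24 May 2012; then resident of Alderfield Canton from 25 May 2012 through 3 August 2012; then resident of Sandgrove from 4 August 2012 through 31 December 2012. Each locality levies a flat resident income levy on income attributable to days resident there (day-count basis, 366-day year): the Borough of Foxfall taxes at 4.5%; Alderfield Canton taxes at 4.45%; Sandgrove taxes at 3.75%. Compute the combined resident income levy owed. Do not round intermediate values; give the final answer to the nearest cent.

The Borough of Foxfall, 1 January – 24 May 2012: 145 days → $152,000 × 4.5% × 145/366 = $2,709.8361
Alderfield Canton, 25 May – 3 August 2012: 71 days → $152,000 × 4.45% × 71/366 = $1,312.1421
Sandgrove, 4 August – 31 December 2012: 150 days → $152,000 × 3.75% × 150/366 = $2,336.0656
Total = $6,358.0437

$6,358.04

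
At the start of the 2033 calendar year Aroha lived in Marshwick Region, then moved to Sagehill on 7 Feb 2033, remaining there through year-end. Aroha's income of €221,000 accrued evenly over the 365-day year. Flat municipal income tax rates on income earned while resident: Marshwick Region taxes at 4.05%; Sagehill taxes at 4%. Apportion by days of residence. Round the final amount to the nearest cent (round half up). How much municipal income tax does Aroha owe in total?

€8,851.20

Marshwick Region, 1 Jan – 6 Feb 2033: 37 days → €221,000 × 4.05% × 37/365 = €907.3110
Sagehill, 7 Feb – 31 Dec 2033: 328 days → €221,000 × 4% × 328/365 = €7,943.8904
Total = €8,851.2014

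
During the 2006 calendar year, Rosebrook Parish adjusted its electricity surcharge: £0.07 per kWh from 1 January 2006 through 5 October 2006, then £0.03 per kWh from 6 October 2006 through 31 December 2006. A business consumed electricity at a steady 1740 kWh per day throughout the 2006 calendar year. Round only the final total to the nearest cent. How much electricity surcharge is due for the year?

£38,401.80

1 January – 5 October 2006: 278 days × 1740 kWh/day = 483,720 kWh at £0.07/kWh → £33,860.40
6 October – 31 December 2006: 87 days × 1740 kWh/day = 151,380 kWh at £0.03/kWh → £4,541.40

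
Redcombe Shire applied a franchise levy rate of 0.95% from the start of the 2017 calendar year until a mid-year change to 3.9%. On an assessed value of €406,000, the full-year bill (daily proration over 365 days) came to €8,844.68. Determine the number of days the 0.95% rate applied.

213 days

Let d = days at the first rate; then 365 − d days at the second rate.
€406,000 × [0.95%·d + 3.9%·(365−d)] / 365 = €8,844.68
Solving gives d = 213, so the new rate took effect on August 2, 2017.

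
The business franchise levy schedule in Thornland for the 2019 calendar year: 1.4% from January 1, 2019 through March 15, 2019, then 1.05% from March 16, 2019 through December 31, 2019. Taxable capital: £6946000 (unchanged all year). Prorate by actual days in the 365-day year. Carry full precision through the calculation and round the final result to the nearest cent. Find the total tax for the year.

January 1 – March 15, 2019: 74 days at 1.4% → £6946000 × 1.4% × 74/365 = £19715.2219
March 16 – December 31, 2019: 291 days at 1.05% → £6946000 × 1.05% × 291/365 = £58146.5836
Total = £77861.8055

£77861.81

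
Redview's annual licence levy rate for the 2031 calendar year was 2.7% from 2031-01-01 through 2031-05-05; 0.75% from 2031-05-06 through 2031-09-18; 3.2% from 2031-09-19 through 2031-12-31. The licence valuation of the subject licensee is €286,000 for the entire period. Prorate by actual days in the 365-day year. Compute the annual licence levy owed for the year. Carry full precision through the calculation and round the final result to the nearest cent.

2031-01-01 to 2031-05-05: 125 days at 2.7% → €286,000 × 2.7% × 125/365 = €2,644.5205
2031-05-06 to 2031-09-18: 136 days at 0.75% → €286,000 × 0.75% × 136/365 = €799.2329
2031-09-19 to 2031-12-31: 104 days at 3.2% → €286,000 × 3.2% × 104/365 = €2,607.6932
Total = €6,051.4466

€6,051.45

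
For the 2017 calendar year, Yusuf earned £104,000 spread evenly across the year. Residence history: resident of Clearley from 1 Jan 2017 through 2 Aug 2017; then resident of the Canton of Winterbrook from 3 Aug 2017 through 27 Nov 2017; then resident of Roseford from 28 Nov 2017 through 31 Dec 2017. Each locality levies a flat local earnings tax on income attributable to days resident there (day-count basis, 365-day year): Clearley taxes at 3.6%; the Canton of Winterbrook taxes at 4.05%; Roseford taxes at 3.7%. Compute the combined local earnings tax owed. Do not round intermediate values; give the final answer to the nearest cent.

Clearley, 1 Jan – 2 Aug 2017: 214 days → £104,000 × 3.6% × 214/365 = £2,195.1123
The Canton of Winterbrook, 3 Aug – 27 Nov 2017: 117 days → £104,000 × 4.05% × 117/365 = £1,350.1479
Roseford, 28 Nov – 31 Dec 2017: 34 days → £104,000 × 3.7% × 34/365 = £358.4438
Total = £3,903.7041

£3,903.70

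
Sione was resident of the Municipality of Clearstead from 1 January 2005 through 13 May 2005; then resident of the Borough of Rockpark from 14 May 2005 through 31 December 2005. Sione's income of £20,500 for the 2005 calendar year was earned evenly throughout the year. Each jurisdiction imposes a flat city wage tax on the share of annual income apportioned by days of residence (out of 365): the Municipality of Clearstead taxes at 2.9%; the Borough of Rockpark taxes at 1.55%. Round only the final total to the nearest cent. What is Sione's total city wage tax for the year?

£418.59

The Municipality of Clearstead, 1 January – 13 May 2005: 133 days → £20,500 × 2.9% × 133/365 = £216.6260
The Borough of Rockpark, 14 May – 31 December 2005: 232 days → £20,500 × 1.55% × 232/365 = £201.9671
Total = £418.5932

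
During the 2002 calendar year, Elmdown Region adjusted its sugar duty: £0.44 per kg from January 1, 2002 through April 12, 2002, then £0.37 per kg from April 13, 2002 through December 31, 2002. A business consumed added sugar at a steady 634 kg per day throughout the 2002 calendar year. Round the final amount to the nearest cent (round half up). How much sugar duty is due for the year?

£90,148.46

January 1 – April 12, 2002: 102 days × 634 kg/day = 64,668 kg at £0.44/kg → £28,453.92
April 13 – December 31, 2002: 263 days × 634 kg/day = 166,742 kg at £0.37/kg → £61,694.54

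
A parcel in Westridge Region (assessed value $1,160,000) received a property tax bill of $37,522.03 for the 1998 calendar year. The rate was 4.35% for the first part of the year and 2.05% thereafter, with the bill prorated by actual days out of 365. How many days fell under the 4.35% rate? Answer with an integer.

Let d = days at the first rate; then 365 − d days at the second rate.
$1,160,000 × [4.35%·d + 2.05%·(365−d)] / 365 = $37,522.03
Solving gives d = 188, so the new rate took effect on 8 Jul 1998.

188 days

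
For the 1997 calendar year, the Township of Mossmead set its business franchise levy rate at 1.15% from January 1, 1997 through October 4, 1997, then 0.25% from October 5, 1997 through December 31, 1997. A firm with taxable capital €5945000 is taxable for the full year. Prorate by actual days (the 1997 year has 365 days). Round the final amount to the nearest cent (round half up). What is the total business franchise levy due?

January 1 – October 4, 1997: 277 days at 1.15% → €5945000 × 1.15% × 277/365 = €51884.3767
October 5 – December 31, 1997: 88 days at 0.25% → €5945000 × 0.25% × 88/365 = €3583.2877
Total = €55467.6644

€55467.66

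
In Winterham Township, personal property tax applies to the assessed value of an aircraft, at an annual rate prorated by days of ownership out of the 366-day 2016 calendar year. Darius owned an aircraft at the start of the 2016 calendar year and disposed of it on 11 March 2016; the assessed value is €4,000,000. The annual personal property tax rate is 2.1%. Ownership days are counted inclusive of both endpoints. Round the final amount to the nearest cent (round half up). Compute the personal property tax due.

€16,295.08

Days held (1 January – 11 March 2016): 71 out of 366
Tax = €4,000,000 × 2.1% × 71/366 = €16,295.0820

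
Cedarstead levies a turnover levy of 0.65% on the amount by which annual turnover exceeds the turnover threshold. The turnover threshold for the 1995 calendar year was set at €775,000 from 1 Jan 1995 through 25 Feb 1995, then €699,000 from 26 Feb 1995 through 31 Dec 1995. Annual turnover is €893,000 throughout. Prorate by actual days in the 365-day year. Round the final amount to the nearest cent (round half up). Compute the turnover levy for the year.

1 Jan – 25 Feb 1995: 56 days, exemption €775,000 → (€893,000 − €775,000) × 0.65% × 56/365 = €117.6767
26 Feb – 31 Dec 1995: 309 days, exemption €699,000 → (€893,000 − €699,000) × 0.65% × 309/365 = €1,067.5315
Total = €1,185.2082

€1,185.21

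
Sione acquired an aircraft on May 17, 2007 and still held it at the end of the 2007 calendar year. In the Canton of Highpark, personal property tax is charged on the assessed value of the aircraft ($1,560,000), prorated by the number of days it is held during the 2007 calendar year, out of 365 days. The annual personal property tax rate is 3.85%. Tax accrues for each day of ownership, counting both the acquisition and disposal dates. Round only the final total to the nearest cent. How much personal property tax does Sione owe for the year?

Days held (May 17 – December 31, 2007): 229 out of 365
Tax = $1,560,000 × 3.85% × 229/365 = $37,681.4795

$37,681.48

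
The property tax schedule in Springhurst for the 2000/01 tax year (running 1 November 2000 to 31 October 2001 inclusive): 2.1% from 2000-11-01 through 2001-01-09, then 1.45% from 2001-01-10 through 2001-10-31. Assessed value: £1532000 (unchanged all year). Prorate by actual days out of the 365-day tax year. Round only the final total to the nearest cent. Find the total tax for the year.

£24123.75

2000-11-01 to 2001-01-09: 70 days at 2.1% → £1532000 × 2.1% × 70/365 = £6169.9726
2001-01-10 to 2001-10-31: 295 days at 1.45% → £1532000 × 1.45% × 295/365 = £17953.7808
Total = £24123.7534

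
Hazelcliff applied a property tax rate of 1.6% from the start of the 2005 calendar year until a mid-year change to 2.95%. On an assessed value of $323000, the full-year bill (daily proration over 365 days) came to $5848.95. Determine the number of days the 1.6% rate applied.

Let d = days at the first rate; then 365 − d days at the second rate.
$323000 × [1.6%·d + 2.95%·(365−d)] / 365 = $5848.95
Solving gives d = 308, so the new rate took effect on 5 November 2005.

308 days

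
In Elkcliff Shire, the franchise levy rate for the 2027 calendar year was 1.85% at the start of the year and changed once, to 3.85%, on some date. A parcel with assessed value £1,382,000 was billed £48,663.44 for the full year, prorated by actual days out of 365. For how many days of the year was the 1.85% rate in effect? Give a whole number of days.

60 days

Let d = days at the first rate; then 365 − d days at the second rate.
£1,382,000 × [1.85%·d + 3.85%·(365−d)] / 365 = £48,663.44
Solving gives d = 60, so the new rate took effect on 2 March 2027.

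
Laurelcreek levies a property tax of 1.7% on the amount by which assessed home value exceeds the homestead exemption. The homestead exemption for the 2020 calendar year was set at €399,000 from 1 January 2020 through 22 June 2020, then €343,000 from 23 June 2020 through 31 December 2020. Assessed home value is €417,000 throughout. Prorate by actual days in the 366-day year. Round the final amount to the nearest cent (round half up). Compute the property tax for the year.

€805.41

1 January – 22 June 2020: 174 days, exemption €399,000 → (€417,000 − €399,000) × 1.7% × 174/366 = €145.4754
23 June – 31 December 2020: 192 days, exemption €343,000 → (€417,000 − €343,000) × 1.7% × 192/366 = €659.9344
Total = €805.4098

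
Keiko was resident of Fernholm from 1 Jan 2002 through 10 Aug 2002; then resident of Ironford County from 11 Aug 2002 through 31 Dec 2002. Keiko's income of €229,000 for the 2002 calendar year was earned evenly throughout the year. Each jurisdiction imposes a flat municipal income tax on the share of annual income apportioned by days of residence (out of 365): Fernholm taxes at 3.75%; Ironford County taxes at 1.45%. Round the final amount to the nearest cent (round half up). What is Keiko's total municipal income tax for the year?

€6,523.99

Fernholm, 1 Jan – 10 Aug 2002: 222 days → €229,000 × 3.75% × 222/365 = €5,223.0822
Ironford County, 11 Aug – 31 Dec 2002: 143 days → €229,000 × 1.45% × 143/365 = €1,300.9082
Total = €6,523.9904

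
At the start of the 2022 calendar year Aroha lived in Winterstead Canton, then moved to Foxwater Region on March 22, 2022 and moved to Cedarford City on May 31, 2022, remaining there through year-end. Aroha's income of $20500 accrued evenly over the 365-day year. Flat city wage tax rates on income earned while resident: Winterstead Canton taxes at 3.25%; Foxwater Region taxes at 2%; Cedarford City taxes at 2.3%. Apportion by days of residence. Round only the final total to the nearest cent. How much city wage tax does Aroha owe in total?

Winterstead Canton, January 1 – March 21, 2022: 80 days → $20500 × 3.25% × 80/365 = $146.0274
Foxwater Region, March 22 – May 30, 2022: 70 days → $20500 × 2% × 70/365 = $78.6301
Cedarford City, May 31 – December 31, 2022: 215 days → $20500 × 2.3% × 215/365 = $277.7329
Total = $502.3904

$502.39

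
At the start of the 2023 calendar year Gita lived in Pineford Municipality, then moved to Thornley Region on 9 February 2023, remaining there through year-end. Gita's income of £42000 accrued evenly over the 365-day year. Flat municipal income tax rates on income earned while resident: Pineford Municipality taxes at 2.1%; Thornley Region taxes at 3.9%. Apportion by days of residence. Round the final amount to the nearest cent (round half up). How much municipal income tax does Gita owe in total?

£1557.22

Pineford Municipality, 1 January – 8 February 2023: 39 days → £42000 × 2.1% × 39/365 = £94.2411
Thornley Region, 9 February – 31 December 2023: 326 days → £42000 × 3.9% × 326/365 = £1462.9808
Total = £1557.2219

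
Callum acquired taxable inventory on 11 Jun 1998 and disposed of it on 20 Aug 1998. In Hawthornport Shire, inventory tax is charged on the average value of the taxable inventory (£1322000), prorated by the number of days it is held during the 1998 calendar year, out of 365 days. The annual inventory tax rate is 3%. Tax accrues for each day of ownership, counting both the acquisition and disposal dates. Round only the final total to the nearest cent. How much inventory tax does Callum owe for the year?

£7714.68

Days held (11 Jun – 20 Aug 1998): 71 out of 365
Tax = £1322000 × 3% × 71/365 = £7714.6849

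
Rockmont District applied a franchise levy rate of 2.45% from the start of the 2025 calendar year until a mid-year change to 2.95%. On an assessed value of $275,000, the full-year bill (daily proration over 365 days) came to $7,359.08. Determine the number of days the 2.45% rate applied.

Let d = days at the first rate; then 365 − d days at the second rate.
$275,000 × [2.45%·d + 2.95%·(365−d)] / 365 = $7,359.08
Solving gives d = 200, so the new rate took effect on 20 Jul 2025.

200 days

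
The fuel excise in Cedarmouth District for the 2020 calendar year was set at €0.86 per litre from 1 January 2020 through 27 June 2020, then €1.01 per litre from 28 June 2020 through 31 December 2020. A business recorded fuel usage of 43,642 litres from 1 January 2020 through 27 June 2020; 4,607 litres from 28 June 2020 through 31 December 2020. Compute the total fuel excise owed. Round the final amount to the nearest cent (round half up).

1 January – 27 June 2020: 43,642 litres at €0.86/litre → €37,532.12
28 June – 31 December 2020: 4,607 litres at €1.01/litre → €4,653.07

€42,185.19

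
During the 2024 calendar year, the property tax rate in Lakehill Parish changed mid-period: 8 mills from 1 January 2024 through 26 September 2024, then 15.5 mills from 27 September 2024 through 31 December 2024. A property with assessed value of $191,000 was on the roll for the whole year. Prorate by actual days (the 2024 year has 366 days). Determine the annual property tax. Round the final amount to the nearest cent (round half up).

1 January – 26 September 2024: 270 days at 8 mills → $191,000 × 0.8% × 270/366 = $1,127.2131
27 September – 31 December 2024: 96 days at 15.5 mills → $191,000 × 1.55% × 96/366 = $776.5246
Total = $1,903.7377

$1,903.74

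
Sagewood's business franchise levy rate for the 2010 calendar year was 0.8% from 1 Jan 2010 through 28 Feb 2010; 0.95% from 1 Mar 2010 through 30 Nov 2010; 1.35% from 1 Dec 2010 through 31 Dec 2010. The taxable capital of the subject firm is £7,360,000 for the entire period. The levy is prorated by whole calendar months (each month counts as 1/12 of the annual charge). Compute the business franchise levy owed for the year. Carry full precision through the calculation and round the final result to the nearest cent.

£70,533.33

1 Jan – 28 Feb 2010: 2 months at 0.8% → £7,360,000 × 0.8% × 2/12 = £9,813.3333
1 Mar – 30 Nov 2010: 9 months at 0.95% → £7,360,000 × 0.95% × 9/12 = £52,440.0000
1 Dec – 31 Dec 2010: 1 month at 1.35% → £7,360,000 × 1.35% × 1/12 = £8,280.0000
Total = £70,533.3333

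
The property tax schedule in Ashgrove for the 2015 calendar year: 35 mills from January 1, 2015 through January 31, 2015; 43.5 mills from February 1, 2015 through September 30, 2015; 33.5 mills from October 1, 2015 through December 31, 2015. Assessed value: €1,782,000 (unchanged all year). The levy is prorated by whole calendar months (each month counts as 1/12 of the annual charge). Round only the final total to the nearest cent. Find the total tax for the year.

€71,799.75

January 1 – January 31, 2015: 1 month at 35 mills → €1,782,000 × 3.5% × 1/12 = €5,197.5000
February 1 – September 30, 2015: 8 months at 43.5 mills → €1,782,000 × 4.35% × 8/12 = €51,678.0000
October 1 – December 31, 2015: 3 months at 33.5 mills → €1,782,000 × 3.35% × 3/12 = €14,924.2500
Total = €71,799.7500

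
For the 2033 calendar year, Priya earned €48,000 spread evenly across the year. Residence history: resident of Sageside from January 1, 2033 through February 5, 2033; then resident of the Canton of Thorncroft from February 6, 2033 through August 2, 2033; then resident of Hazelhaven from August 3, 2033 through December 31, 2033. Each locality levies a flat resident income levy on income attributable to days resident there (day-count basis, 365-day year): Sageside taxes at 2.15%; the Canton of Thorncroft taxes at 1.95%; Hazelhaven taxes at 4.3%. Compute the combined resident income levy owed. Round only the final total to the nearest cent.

€1,412.12

Sageside, January 1 – February 5, 2033: 36 days → €48,000 × 2.15% × 36/365 = €101.7863
The Canton of Thorncroft, February 6 – August 2, 2033: 178 days → €48,000 × 1.95% × 178/365 = €456.4603
Hazelhaven, August 3 – December 31, 2033: 151 days → €48,000 × 4.3% × 151/365 = €853.8740
Total = €1,412.1205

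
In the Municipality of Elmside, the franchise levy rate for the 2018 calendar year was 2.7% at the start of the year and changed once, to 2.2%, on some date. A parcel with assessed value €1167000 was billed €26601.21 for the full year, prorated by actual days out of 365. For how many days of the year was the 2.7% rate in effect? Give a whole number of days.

58 days

Let d = days at the first rate; then 365 − d days at the second rate.
€1167000 × [2.7%·d + 2.2%·(365−d)] / 365 = €26601.21
Solving gives d = 58, so the new rate took effect on February 28, 2018.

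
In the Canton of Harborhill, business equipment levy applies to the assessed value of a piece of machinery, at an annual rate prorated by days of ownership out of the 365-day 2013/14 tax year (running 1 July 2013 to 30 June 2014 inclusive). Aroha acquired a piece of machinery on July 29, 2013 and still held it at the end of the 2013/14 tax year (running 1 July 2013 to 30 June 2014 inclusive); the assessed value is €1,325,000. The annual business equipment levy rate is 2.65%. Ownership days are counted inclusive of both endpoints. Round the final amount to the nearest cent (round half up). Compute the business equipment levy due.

Days held (July 29, 2013 – June 30, 2014): 337 out of 365
Tax = €1,325,000 × 2.65% × 337/365 = €32,418.9384

€32,418.94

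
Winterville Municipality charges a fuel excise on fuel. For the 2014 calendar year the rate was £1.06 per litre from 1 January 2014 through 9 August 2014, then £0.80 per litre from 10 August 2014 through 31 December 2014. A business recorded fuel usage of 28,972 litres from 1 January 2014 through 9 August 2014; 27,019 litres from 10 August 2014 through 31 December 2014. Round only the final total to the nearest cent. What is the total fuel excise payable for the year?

1 January – 9 August 2014: 28,972 litres at £1.06/litre → £30,710.32
10 August – 31 December 2014: 27,019 litres at £0.80/litre → £21,615.20

£52,325.52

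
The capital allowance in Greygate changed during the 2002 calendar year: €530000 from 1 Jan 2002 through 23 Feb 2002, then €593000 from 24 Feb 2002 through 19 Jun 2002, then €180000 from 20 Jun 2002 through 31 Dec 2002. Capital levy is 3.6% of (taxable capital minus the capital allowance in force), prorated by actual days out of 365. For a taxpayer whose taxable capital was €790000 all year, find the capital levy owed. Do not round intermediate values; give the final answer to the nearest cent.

€15370.72

1 Jan – 23 Feb 2002: 54 days, exemption €530000 → (€790000 − €530000) × 3.6% × 54/365 = €1384.7671
24 Feb – 19 Jun 2002: 116 days, exemption €593000 → (€790000 − €593000) × 3.6% × 116/365 = €2253.8959
20 Jun – 31 Dec 2002: 195 days, exemption €180000 → (€790000 − €180000) × 3.6% × 195/365 = €11732.0548
Total = €15370.7178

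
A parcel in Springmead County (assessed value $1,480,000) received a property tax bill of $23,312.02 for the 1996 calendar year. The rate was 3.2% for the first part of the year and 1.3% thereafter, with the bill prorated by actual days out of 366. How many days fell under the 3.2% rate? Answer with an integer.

Let d = days at the first rate; then 366 − d days at the second rate.
$1,480,000 × [3.2%·d + 1.3%·(366−d)] / 366 = $23,312.02
Solving gives d = 53, so the new rate took effect on 23 Feb 1996.

53 days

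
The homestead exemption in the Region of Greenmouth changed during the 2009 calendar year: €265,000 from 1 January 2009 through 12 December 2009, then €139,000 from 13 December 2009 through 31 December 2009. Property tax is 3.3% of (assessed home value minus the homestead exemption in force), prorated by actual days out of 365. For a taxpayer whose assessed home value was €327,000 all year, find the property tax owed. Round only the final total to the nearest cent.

€2,262.44

1 January – 12 December 2009: 346 days, exemption €265,000 → (€327,000 − €265,000) × 3.3% × 346/365 = €1,939.4959
13 December – 31 December 2009: 19 days, exemption €139,000 → (€327,000 − €139,000) × 3.3% × 19/365 = €322.9479
Total = €2,262.4438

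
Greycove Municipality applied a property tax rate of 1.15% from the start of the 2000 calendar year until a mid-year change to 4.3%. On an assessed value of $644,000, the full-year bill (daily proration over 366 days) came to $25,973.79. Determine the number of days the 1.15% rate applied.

Let d = days at the first rate; then 366 − d days at the second rate.
$644,000 × [1.15%·d + 4.3%·(366−d)] / 366 = $25,973.79
Solving gives d = 31, so the new rate took effect on 1 Feb 2000.

31 days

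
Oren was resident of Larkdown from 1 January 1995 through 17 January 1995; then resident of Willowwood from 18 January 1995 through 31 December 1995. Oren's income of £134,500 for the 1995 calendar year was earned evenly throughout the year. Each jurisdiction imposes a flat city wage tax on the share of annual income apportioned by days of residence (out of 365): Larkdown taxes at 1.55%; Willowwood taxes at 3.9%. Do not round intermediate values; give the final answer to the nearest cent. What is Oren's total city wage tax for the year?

£5,098.29

Larkdown, 1 January – 17 January 1995: 17 days → £134,500 × 1.55% × 17/365 = £97.0979
Willowwood, 18 January – 31 December 1995: 348 days → £134,500 × 3.9% × 348/365 = £5,001.1890
Total = £5,098.2870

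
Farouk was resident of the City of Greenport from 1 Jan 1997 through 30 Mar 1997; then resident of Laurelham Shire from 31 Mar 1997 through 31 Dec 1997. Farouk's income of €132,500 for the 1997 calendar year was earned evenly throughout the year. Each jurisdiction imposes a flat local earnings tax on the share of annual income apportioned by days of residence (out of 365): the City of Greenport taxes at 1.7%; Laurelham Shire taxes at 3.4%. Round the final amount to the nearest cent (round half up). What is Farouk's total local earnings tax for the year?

€3,955.76

The City of Greenport, 1 Jan – 30 Mar 1997: 89 days → €132,500 × 1.7% × 89/365 = €549.2397
Laurelham Shire, 31 Mar – 31 Dec 1997: 276 days → €132,500 × 3.4% × 276/365 = €3,406.5205
Total = €3,955.7603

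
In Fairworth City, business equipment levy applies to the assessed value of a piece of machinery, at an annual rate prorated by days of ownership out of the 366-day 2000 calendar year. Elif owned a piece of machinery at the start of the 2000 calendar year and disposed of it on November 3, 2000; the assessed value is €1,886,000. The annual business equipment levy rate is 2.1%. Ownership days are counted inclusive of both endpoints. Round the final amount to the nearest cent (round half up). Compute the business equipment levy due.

Days held (January 1 – November 3, 2000): 308 out of 366
Tax = €1,886,000 × 2.1% × 308/366 = €33,329.6393

€33,329.64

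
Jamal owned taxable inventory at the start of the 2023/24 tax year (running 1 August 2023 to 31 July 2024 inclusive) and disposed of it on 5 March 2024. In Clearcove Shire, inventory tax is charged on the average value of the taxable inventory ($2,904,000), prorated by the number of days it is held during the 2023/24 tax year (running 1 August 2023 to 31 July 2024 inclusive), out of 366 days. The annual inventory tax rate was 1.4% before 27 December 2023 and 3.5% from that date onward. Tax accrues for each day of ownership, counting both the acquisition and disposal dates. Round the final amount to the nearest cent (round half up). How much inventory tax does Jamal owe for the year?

$35,879.48

1 August – 26 December 2023: 148 days at 1.4% → $2,904,000 × 1.4% × 148/366 = $16,440.1311
27 December 2023 – 5 March 2024: 70 days at 3.5% → $2,904,000 × 3.5% × 70/366 = $19,439.3443
Total = $35,879.4754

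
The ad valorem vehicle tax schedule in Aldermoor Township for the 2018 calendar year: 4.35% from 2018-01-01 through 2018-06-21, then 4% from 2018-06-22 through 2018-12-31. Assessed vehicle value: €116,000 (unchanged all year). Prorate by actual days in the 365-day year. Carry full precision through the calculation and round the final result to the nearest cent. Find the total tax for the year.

€4,831.32

2018-01-01 to 2018-06-21: 172 days at 4.35% → €116,000 × 4.35% × 172/365 = €2,377.8411
2018-06-22 to 2018-12-31: 193 days at 4% → €116,000 × 4% × 193/365 = €2,453.4795
Total = €4,831.3205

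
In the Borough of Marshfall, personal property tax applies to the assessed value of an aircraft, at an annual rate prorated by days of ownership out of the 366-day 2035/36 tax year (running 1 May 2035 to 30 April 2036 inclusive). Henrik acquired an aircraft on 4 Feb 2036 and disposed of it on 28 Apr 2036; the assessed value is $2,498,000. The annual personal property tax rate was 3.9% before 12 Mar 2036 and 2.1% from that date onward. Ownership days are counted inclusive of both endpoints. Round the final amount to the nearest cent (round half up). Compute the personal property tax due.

4 Feb – 11 Mar 2036: 37 days at 3.9% → $2,498,000 × 3.9% × 37/366 = $9,848.6721
12 Mar – 28 Apr 2036: 48 days at 2.1% → $2,498,000 × 2.1% × 48/366 = $6,879.7377
Total = $16,728.4098

$16,728.41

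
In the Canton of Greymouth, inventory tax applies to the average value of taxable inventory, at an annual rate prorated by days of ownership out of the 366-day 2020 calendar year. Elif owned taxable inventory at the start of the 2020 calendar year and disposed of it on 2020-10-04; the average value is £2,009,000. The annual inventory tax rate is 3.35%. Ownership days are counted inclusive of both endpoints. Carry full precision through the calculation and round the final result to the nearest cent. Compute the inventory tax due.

£51,119.72

Days held (2020-01-01 to 2020-10-04): 278 out of 366
Tax = £2,009,000 × 3.35% × 278/366 = £51,119.7186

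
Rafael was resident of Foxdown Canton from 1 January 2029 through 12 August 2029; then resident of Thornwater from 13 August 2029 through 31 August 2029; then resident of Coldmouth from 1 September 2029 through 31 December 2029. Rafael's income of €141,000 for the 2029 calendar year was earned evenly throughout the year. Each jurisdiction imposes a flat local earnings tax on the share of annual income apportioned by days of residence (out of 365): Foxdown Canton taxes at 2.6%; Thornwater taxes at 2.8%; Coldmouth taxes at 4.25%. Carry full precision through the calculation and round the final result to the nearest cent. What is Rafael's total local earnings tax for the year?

Foxdown Canton, 1 January – 12 August 2029: 224 days → €141,000 × 2.6% × 224/365 = €2,249.8192
Thornwater, 13 August – 31 August 2029: 19 days → €141,000 × 2.8% × 19/365 = €205.5123
Coldmouth, 1 September – 31 December 2029: 122 days → €141,000 × 4.25% × 122/365 = €2,002.9726
Total = €4,458.3041

€4,458.30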